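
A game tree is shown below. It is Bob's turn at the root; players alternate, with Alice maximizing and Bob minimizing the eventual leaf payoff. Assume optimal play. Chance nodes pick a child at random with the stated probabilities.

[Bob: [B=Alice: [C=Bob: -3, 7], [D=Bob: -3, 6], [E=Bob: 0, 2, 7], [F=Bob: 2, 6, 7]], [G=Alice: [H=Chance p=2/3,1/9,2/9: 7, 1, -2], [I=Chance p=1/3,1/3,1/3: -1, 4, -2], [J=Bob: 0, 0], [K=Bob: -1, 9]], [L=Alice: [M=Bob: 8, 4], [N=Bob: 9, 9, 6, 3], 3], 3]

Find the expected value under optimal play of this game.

C (Bob): min(-3, 7) = -3
D (Bob): min(-3, 6) = -3
E (Bob): min(0, 2, 7) = 0
F (Bob): min(2, 6, 7) = 2
B (Alice): max(-3, -3, 0, 2) = 2
H (Chance): 2/3·7 + 1/9·1 + 2/9·-2 = 4.33
I (Chance): 1/3·-1 + 1/3·4 + 1/3·-2 = 0.33
J (Bob): min(0, 0) = 0
K (Bob): min(-1, 9) = -1
G (Alice): max(4.33, 0.33, 0, -1) = 4.33
M (Bob): min(8, 4) = 4
N (Bob): min(9, 9, 6, 3) = 3
L (Alice): max(4, 3, 3) = 4
Root (Bob): min(2, 4.33, 4, 3) = 2

2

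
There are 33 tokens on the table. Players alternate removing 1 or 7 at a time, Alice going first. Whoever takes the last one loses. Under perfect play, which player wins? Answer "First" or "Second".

Second

W/L table (W = player to move can force a win):
i:   0  1  2  3  4  5  6  7  8  9 10 11 12 13 14 15 16 17 18 19 20 21 22 23 24 25 26 27 28 29 30 31 32 33
     W  L  W  L  W  L  W  L  W  L  W  L  W  L  W  L  W  L  W  L  W  L  W  L  W  L  W  L  W  L  W  L  W  L
Position 33 is L, so the second player wins.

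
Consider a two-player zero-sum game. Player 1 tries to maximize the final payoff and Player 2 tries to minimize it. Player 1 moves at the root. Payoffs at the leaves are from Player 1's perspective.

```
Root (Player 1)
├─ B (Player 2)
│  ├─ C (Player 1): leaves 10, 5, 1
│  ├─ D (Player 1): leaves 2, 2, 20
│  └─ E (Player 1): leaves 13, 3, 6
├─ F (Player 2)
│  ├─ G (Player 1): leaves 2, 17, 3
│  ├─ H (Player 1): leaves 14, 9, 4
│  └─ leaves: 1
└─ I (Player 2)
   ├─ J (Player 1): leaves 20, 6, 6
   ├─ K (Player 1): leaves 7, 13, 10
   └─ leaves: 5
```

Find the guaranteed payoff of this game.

C (Player 1): max(10, 5, 1) = 10
D (Player 1): max(2, 2, 20) = 20
E (Player 1): max(13, 3, 6) = 13
B (Player 2): min(10, 20, 13) = 10
G (Player 1): max(2, 17, 3) = 17
H (Player 1): max(14, 9, 4) = 14
F (Player 2): min(17, 14, 1) = 1
J (Player 1): max(20, 6, 6) = 20
K (Player 1): max(7, 13, 10) = 13
I (Player 2): min(20, 13, 5) = 5
Root (Player 1): max(10, 1, 5) = 10

10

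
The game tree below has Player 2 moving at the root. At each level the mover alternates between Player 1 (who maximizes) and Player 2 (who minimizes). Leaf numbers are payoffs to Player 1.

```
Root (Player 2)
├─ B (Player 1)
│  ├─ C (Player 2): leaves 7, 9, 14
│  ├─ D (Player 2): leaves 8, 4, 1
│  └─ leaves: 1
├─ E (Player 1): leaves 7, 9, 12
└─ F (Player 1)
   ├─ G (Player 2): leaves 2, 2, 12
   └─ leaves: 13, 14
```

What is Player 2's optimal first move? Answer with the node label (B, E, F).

B

C (Player 2): min(7, 9, 14) = 7
D (Player 2): min(8, 4, 1) = 1
B (Player 1): max(7, 1, 1) = 7
E (Player 1): max(7, 9, 12) = 12
G (Player 2): min(2, 2, 12) = 2
F (Player 1): max(2, 13, 14) = 14
Root (Player 2): min(7, 12, 14) = 7
Player 2 picks the child with the lowest value: B (value 7).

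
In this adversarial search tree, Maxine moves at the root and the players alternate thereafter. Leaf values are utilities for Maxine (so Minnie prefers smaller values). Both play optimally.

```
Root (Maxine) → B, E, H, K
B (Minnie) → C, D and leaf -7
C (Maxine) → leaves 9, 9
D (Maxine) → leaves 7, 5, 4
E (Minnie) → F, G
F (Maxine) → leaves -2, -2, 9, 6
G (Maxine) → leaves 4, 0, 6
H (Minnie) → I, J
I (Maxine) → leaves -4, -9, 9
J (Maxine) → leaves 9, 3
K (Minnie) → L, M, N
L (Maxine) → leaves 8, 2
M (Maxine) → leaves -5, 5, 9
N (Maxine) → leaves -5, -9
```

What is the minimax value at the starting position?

C (Maxine): max(9, 9) = 9
D (Maxine): max(7, 5, 4) = 7
B (Minnie): min(9, 7, -7) = -7
F (Maxine): max(-2, -2, 9, 6) = 9
G (Maxine): max(4, 0, 6) = 6
E (Minnie): min(9, 6) = 6
I (Maxine): max(-4, -9, 9) = 9
J (Maxine): max(9, 3) = 9
H (Minnie): min(9, 9) = 9
L (Maxine): max(8, 2) = 8
M (Maxine): max(-5, 5, 9) = 9
N (Maxine): max(-5, -9) = -5
K (Minnie): min(8, 9, -5) = -5
Root (Maxine): max(-7, 6, 9, -5) = 9

9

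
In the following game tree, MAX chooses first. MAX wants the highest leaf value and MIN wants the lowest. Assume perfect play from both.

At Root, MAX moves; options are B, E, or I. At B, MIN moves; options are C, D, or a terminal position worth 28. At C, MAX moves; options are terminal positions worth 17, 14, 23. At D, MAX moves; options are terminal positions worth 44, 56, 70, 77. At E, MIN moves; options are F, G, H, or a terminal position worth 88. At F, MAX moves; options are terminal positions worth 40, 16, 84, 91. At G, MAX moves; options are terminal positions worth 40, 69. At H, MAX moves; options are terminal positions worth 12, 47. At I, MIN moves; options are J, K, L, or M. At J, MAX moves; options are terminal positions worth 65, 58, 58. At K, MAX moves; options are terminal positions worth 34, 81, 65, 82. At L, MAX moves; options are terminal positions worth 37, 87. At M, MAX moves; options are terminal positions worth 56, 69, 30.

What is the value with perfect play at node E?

47

F: max(40, 16, 84, 91) = 91
G: max(40, 69) = 69
H: max(12, 47) = 47
E: min(91, 69, 47, 88) = 47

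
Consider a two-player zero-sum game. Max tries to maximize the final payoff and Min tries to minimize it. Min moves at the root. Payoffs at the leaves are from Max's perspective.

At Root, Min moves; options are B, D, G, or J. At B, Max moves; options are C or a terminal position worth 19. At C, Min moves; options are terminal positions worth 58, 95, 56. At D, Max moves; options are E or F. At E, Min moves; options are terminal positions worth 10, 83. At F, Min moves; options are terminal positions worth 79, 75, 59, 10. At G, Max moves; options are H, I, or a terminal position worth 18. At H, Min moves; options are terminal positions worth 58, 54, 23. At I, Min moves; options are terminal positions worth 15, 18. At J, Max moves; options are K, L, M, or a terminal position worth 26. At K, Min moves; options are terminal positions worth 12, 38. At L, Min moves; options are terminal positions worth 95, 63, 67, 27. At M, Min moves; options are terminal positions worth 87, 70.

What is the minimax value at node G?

23

H: min(58, 54, 23) = 23
I: min(15, 18) = 15
G: max(23, 15, 18) = 23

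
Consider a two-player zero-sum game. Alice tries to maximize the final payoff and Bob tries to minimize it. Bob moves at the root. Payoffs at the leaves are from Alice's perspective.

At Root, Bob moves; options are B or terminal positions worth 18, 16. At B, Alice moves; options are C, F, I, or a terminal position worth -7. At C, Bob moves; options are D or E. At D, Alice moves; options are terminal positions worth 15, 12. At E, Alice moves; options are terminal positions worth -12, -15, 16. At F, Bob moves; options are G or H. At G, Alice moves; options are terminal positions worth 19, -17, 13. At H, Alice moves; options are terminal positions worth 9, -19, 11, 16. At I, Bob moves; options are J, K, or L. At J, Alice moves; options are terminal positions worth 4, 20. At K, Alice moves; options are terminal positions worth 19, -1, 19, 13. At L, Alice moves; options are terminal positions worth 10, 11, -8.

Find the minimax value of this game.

16

D (Alice): max(15, 12) = 15
E (Alice): max(-12, -15, 16) = 16
C (Bob): min(15, 16) = 15
G (Alice): max(19, -17, 13) = 19
H (Alice): max(9, -19, 11, 16) = 16
F (Bob): min(19, 16) = 16
J (Alice): max(4, 20) = 20
K (Alice): max(19, -1, 19, 13) = 19
L (Alice): max(10, 11, -8) = 11
I (Bob): min(20, 19, 11) = 11
B (Alice): max(15, 16, 11, -7) = 16
Root (Bob): min(16, 18, 16) = 16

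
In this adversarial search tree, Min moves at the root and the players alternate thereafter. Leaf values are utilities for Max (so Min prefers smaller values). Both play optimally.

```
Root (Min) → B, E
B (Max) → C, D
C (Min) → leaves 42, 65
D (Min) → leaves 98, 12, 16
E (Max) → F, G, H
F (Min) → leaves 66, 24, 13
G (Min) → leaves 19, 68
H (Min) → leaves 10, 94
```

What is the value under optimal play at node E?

F: min(66, 24, 13) = 13
G: min(19, 68) = 19
H: min(10, 94) = 10
E: max(13, 19, 10) = 19

19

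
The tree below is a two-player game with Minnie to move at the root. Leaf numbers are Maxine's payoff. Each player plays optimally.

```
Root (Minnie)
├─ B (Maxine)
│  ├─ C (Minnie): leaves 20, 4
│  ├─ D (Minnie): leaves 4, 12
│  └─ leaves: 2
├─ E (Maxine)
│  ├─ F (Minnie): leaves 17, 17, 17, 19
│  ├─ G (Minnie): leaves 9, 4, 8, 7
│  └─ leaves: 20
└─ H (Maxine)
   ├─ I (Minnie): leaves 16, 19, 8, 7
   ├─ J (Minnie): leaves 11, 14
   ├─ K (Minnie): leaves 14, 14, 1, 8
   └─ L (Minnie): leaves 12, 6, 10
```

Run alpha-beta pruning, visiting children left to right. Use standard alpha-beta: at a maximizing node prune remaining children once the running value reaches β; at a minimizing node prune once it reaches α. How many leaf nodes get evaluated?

C [α=-∞,β=+∞]: v=4
D [α=4,β=+∞]: v=4 after child 1 ≤ α → α-cutoff, skip 1
B [α=-∞,β=+∞]: v=4
F [α=-∞,β=4]: v=17
E [α=-∞,β=4]: v=17 after child 1 ≥ β → β-cutoff, skip 2
I [α=-∞,β=4]: v=7
H [α=-∞,β=4]: v=7 after child 1 ≥ β → β-cutoff, skip 3
Root [α=-∞,β=+∞]: v=4
Leaves evaluated: 12 of 27.

12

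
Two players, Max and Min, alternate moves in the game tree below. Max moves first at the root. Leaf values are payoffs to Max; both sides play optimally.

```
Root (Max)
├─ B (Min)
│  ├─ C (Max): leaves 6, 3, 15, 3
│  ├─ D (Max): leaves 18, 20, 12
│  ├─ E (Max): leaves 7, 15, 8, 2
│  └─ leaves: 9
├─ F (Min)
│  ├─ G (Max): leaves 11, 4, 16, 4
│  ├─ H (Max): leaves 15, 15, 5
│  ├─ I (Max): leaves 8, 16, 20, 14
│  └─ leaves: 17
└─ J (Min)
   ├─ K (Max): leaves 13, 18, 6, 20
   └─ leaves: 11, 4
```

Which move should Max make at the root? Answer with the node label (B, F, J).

F

C (Max): max(6, 3, 15, 3) = 15
D (Max): max(18, 20, 12) = 20
E (Max): max(7, 15, 8, 2) = 15
B (Min): min(15, 20, 15, 9) = 9
G (Max): max(11, 4, 16, 4) = 16
H (Max): max(15, 15, 5) = 15
I (Max): max(8, 16, 20, 14) = 20
F (Min): min(16, 15, 20, 17) = 15
K (Max): max(13, 18, 6, 20) = 20
J (Min): min(20, 11, 4) = 4
Root (Max): max(9, 15, 4) = 15
Max picks the child with the highest value: F (value 15).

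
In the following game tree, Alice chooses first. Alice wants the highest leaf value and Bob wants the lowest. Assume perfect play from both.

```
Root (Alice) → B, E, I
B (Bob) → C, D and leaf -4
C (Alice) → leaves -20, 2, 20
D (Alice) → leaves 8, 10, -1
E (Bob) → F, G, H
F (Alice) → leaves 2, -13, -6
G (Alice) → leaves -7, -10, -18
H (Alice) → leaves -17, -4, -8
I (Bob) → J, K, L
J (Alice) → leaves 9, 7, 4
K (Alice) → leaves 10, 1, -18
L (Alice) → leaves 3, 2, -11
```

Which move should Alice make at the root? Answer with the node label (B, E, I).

C (Alice): max(-20, 2, 20) = 20
D (Alice): max(8, 10, -1) = 10
B (Bob): min(20, 10, -4) = -4
F (Alice): max(2, -13, -6) = 2
G (Alice): max(-7, -10, -18) = -7
H (Alice): max(-17, -4, -8) = -4
E (Bob): min(2, -7, -4) = -7
J (Alice): max(9, 7, 4) = 9
K (Alice): max(10, 1, -18) = 10
L (Alice): max(3, 2, -11) = 3
I (Bob): min(9, 10, 3) = 3
Root (Alice): max(-4, -7, 3) = 3
Alice picks the child with the highest value: I (value 3).

I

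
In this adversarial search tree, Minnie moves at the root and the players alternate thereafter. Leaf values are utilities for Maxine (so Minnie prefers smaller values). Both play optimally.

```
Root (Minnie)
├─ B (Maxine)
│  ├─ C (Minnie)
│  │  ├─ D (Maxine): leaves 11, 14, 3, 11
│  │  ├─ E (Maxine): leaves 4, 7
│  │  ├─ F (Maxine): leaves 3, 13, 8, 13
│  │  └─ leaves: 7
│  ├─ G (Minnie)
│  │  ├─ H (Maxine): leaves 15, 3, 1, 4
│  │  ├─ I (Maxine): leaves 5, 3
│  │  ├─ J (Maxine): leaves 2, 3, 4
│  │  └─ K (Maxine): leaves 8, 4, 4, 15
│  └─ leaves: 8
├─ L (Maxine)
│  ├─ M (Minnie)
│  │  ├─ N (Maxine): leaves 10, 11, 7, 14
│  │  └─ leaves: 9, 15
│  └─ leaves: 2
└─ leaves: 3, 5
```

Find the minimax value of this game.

3

D (Maxine): max(11, 14, 3, 11) = 14
E (Maxine): max(4, 7) = 7
F (Maxine): max(3, 13, 8, 13) = 13
C (Minnie): min(14, 7, 13, 7) = 7
H (Maxine): max(15, 3, 1, 4) = 15
I (Maxine): max(5, 3) = 5
J (Maxine): max(2, 3, 4) = 4
K (Maxine): max(8, 4, 4, 15) = 15
G (Minnie): min(15, 5, 4, 15) = 4
B (Maxine): max(7, 4, 8) = 8
N (Maxine): max(10, 11, 7, 14) = 14
M (Minnie): min(14, 9, 15) = 9
L (Maxine): max(9, 2) = 9
Root (Minnie): min(8, 9, 3, 5) = 3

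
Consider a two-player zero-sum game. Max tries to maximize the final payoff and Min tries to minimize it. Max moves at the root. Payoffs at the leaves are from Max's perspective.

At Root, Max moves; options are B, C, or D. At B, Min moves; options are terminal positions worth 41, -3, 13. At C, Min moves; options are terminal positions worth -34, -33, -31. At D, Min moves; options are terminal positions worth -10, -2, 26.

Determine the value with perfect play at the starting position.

B (Min): min(41, -3, 13) = -3
C (Min): min(-34, -33, -31) = -34
D (Min): min(-10, -2, 26) = -10
Root (Max): max(-3, -34, -10) = -3

-3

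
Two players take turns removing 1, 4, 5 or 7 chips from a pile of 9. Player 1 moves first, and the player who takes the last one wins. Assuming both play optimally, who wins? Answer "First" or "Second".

Mark each pile size as W (mover wins) or L (mover loses):
i:   0  1  2  3  4  5  6  7  8  9
     L  W  L  W  W  W  W  W  L  W
Position 9 is W, so the first player wins.

First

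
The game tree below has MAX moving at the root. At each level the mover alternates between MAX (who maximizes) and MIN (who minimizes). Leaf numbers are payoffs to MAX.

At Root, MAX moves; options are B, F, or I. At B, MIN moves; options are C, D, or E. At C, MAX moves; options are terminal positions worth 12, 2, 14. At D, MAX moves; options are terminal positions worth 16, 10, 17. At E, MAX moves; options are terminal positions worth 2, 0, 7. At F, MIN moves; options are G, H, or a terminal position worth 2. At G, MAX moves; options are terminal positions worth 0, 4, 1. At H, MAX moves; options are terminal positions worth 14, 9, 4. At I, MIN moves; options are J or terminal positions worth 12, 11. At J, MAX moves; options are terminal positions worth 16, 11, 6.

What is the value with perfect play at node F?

2

G: max(0, 4, 1) = 4
H: max(14, 9, 4) = 14
F: min(4, 14, 2) = 2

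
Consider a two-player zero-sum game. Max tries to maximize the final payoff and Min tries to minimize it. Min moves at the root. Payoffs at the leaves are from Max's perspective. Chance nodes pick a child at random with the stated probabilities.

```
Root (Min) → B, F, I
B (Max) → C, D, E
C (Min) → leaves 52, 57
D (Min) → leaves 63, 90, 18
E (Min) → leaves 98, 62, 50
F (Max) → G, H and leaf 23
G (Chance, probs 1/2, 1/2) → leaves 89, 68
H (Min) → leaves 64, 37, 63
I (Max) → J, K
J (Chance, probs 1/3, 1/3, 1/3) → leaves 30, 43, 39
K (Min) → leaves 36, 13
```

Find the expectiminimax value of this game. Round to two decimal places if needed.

C (Min): min(52, 57) = 52
D (Min): min(63, 90, 18) = 18
E (Min): min(98, 62, 50) = 50
B (Max): max(52, 18, 50) = 52
G (Chance): 1/2·89 + 1/2·68 = 78.5
H (Min): min(64, 37, 63) = 37
F (Max): max(78.5, 37, 23) = 78.5
J (Chance): 1/3·30 + 1/3·43 + 1/3·39 = 37.33
K (Min): min(36, 13) = 13
I (Max): max(37.33, 13) = 37.33
Root (Min): min(52, 78.5, 37.33) = 37.33

37.33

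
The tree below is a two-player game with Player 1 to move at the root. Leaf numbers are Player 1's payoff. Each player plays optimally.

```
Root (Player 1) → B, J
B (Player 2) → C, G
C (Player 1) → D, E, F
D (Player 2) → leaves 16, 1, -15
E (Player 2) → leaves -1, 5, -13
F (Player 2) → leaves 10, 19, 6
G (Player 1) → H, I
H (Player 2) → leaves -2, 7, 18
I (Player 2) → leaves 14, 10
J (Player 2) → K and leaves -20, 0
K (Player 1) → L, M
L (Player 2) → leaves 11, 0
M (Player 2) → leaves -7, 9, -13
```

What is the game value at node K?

L: min(11, 0) = 0
M: min(-7, 9, -13) = -13
K: max(0, -13) = 0

0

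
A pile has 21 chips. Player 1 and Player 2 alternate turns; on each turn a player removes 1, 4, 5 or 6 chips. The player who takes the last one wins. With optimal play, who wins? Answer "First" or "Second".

First

Mark each pile size as W (mover wins) or L (mover loses):
i:   0  1  2  3  4  5  6  7  8  9 10 11 12 13 14 15 16 17 18 19 20 21
     L  W  L  W  W  W  W  W  W  L  W  L  W  W  W  W  W  W  L  W  L  W
Position 21 is W, so the first player wins.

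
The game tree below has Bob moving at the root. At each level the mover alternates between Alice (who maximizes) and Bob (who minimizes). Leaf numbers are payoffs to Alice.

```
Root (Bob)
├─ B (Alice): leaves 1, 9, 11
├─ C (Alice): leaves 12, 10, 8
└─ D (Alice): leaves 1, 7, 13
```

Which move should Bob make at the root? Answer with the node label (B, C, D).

B (Alice): max(1, 9, 11) = 11
C (Alice): max(12, 10, 8) = 12
D (Alice): max(1, 7, 13) = 13
Root (Bob): min(11, 12, 13) = 11
Bob picks the child with the lowest value: B (value 11).

B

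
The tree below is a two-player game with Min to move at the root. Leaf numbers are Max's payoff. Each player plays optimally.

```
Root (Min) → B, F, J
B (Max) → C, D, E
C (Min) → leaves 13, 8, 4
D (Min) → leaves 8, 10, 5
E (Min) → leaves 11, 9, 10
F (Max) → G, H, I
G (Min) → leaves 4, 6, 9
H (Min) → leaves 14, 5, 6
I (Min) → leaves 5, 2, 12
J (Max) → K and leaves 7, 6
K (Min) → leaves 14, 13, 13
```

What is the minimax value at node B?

9

C: min(13, 8, 4) = 4
D: min(8, 10, 5) = 5
E: min(11, 9, 10) = 9
B: max(4, 5, 9) = 9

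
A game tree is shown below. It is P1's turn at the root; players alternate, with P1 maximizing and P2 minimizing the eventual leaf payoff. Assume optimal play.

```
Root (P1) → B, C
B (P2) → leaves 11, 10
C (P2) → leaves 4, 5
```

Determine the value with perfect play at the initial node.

B (P2): min(11, 10) = 10
C (P2): min(4, 5) = 4
Root (P1): max(10, 4) = 10

10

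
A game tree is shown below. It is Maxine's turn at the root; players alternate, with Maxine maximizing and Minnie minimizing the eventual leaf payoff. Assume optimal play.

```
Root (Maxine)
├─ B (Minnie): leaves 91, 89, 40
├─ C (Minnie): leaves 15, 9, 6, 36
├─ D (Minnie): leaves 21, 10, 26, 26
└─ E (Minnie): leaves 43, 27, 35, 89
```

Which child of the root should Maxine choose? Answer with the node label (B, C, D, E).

B (Minnie): min(91, 89, 40) = 40
C (Minnie): min(15, 9, 6, 36) = 6
D (Minnie): min(21, 10, 26, 26) = 10
E (Minnie): min(43, 27, 35, 89) = 27
Root (Maxine): max(40, 6, 10, 27) = 40
Maxine picks the child with the highest value: B (value 40).

B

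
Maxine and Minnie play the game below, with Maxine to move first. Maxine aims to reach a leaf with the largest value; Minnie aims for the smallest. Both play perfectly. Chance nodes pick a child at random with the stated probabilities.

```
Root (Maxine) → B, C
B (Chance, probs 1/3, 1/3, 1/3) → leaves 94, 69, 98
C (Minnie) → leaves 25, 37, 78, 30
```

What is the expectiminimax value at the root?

B (Chance): 1/3·94 + 1/3·69 + 1/3·98 = 87
C (Minnie): min(25, 37, 78, 30) = 25
Root (Maxine): max(87, 25) = 87

87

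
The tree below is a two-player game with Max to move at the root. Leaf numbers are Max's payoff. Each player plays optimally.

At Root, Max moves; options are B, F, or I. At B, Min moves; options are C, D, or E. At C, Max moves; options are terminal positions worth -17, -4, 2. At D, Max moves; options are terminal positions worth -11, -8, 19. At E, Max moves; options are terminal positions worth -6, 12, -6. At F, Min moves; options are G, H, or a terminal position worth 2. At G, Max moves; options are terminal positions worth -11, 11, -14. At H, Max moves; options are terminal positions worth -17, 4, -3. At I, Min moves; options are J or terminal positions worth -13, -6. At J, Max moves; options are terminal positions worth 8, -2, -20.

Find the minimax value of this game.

C (Max): max(-17, -4, 2) = 2
D (Max): max(-11, -8, 19) = 19
E (Max): max(-6, 12, -6) = 12
B (Min): min(2, 19, 12) = 2
G (Max): max(-11, 11, -14) = 11
H (Max): max(-17, 4, -3) = 4
F (Min): min(11, 4, 2) = 2
J (Max): max(8, -2, -20) = 8
I (Min): min(8, -13, -6) = -13
Root (Max): max(2, 2, -13) = 2

2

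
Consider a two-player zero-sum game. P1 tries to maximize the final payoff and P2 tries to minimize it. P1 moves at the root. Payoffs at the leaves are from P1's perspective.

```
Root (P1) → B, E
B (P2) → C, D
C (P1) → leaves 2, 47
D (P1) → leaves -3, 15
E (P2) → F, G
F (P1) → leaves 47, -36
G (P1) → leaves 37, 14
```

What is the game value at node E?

37

F: max(47, -36) = 47
G: max(37, 14) = 37
E: min(47, 37) = 37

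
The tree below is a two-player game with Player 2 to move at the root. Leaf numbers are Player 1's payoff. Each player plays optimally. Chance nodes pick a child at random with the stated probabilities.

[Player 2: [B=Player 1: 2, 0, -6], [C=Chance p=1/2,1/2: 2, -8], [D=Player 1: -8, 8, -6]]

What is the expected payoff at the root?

B (Player 1): max(2, 0, -6) = 2
C (Chance): 1/2·2 + 1/2·-8 = -3
D (Player 1): max(-8, 8, -6) = 8
Root (Player 2): min(2, -3, 8) = -3

-3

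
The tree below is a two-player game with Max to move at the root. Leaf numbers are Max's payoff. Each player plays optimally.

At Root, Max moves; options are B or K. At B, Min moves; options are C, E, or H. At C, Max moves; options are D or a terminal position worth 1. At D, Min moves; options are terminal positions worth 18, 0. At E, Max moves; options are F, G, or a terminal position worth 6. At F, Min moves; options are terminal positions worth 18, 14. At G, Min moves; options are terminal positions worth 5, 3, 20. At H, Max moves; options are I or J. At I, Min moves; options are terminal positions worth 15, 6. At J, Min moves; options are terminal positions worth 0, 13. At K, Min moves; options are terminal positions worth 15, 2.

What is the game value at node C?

1

D: min(18, 0) = 0
C: max(0, 1) = 1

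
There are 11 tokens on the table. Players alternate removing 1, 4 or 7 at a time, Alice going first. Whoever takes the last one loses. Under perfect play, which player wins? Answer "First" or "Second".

Second

Mark each pile size as W (mover wins) or L (mover loses):
i:   0  1  2  3  4  5  6  7  8  9 10 11
     W  L  W  L  W  W  L  W  W  L  W  L
Position 11 is L, so the second player wins.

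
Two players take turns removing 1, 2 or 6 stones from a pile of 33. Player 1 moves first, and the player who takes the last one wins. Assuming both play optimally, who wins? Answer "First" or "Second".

i:   0  1  2  3  4  5  6  7  8  9 10 11 12 13 14 15 16 17 18 19 20 21 22 23 24 25 26 27 28 29 30 31 32 33
     L  W  W  L  W  W  W  L  W  W  L  W  W  W  L  W  W  L  W  W  W  L  W  W  L  W  W  W  L  W  W  L  W  W
Position 33 is W, so the first player wins.

First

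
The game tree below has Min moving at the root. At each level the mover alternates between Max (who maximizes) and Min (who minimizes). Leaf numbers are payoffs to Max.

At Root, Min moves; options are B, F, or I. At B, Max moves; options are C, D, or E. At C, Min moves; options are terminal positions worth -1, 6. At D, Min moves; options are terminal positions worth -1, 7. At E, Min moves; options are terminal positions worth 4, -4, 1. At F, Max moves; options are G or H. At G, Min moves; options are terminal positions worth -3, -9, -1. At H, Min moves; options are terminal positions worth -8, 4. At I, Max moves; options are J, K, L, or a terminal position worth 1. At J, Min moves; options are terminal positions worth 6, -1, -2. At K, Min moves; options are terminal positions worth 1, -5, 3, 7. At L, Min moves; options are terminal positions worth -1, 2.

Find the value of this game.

C (Min): min(-1, 6) = -1
D (Min): min(-1, 7) = -1
E (Min): min(4, -4, 1) = -4
B (Max): max(-1, -1, -4) = -1
G (Min): min(-3, -9, -1) = -9
H (Min): min(-8, 4) = -8
F (Max): max(-9, -8) = -8
J (Min): min(6, -1, -2) = -2
K (Min): min(1, -5, 3, 7) = -5
L (Min): min(-1, 2) = -1
I (Max): max(-2, -5, -1, 1) = 1
Root (Min): min(-1, -8, 1) = -8

-8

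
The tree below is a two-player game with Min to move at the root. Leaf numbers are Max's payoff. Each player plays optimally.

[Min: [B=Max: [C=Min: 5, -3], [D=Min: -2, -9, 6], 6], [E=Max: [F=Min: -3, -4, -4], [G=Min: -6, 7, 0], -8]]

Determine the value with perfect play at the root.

-4

C (Min): min(5, -3) = -3
D (Min): min(-2, -9, 6) = -9
B (Max): max(-3, -9, 6) = 6
F (Min): min(-3, -4, -4) = -4
G (Min): min(-6, 7, 0) = -6
E (Max): max(-4, -6, -8) = -4
Root (Min): min(6, -4) = -4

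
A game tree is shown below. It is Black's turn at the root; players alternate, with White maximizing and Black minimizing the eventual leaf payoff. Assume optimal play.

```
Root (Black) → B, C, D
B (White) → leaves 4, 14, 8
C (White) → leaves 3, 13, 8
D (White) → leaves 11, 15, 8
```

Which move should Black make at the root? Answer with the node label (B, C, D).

C

B (White): max(4, 14, 8) = 14
C (White): max(3, 13, 8) = 13
D (White): max(11, 15, 8) = 15
Root (Black): min(14, 13, 15) = 13
Black picks the child with the lowest value: C (value 13).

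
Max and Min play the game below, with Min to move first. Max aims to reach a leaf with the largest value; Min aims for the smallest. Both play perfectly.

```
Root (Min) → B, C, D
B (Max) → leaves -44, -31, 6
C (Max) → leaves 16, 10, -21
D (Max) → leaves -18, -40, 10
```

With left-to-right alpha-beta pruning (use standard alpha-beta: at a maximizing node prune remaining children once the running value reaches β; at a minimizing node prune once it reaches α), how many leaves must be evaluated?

B [α=-∞,β=+∞]: v=6
C [α=-∞,β=6]: v=16 after child 1 ≥ β → β-cutoff, skip 2
D [α=-∞,β=6]: v=10
Root [α=-∞,β=+∞]: v=6
Leaves evaluated: 7 of 9.

7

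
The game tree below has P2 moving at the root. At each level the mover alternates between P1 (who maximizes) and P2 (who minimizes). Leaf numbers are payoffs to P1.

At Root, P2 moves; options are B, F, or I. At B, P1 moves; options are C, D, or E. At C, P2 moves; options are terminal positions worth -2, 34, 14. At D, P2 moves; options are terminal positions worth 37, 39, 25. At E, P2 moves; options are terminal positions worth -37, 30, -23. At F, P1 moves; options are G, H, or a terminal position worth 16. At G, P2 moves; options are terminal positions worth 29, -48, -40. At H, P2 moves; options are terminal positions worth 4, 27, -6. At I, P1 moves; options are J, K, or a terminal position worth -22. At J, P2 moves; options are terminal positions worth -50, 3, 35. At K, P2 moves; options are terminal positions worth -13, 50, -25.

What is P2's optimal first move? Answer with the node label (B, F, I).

C (P2): min(-2, 34, 14) = -2
D (P2): min(37, 39, 25) = 25
E (P2): min(-37, 30, -23) = -37
B (P1): max(-2, 25, -37) = 25
G (P2): min(29, -48, -40) = -48
H (P2): min(4, 27, -6) = -6
F (P1): max(-48, -6, 16) = 16
J (P2): min(-50, 3, 35) = -50
K (P2): min(-13, 50, -25) = -25
I (P1): max(-50, -25, -22) = -22
Root (P2): min(25, 16, -22) = -22
P2 picks the child with the lowest value: I (value -22).

I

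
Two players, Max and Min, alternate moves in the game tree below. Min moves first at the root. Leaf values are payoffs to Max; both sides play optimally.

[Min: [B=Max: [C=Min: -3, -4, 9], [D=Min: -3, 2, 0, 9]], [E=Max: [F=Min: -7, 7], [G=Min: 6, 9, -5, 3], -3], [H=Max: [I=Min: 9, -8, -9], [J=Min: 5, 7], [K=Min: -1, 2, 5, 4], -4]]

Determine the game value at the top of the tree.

C (Min): min(-3, -4, 9) = -4
D (Min): min(-3, 2, 0, 9) = -3
B (Max): max(-4, -3) = -3
F (Min): min(-7, 7) = -7
G (Min): min(6, 9, -5, 3) = -5
E (Max): max(-7, -5, -3) = -3
I (Min): min(9, -8, -9) = -9
J (Min): min(5, 7) = 5
K (Min): min(-1, 2, 5, 4) = -1
H (Max): max(-9, 5, -1, -4) = 5
Root (Min): min(-3, -3, 5) = -3

-3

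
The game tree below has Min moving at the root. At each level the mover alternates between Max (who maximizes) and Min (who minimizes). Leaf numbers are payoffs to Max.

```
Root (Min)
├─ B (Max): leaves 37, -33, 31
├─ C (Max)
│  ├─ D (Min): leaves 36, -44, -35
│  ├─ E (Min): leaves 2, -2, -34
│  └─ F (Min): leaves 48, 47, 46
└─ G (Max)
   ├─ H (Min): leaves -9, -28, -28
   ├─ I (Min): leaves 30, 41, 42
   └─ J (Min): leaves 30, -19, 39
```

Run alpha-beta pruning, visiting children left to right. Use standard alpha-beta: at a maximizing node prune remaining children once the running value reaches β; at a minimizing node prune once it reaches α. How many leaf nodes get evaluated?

19

B [α=-∞,β=+∞]: v=37
D [α=-∞,β=37]: v=-44
E [α=-44,β=37]: v=-34
F [α=-34,β=37]: v=46
C [α=-∞,β=37]: v=46
H [α=-∞,β=37]: v=-28
I [α=-28,β=37]: v=30
J [α=30,β=37]: v=30 after child 1 ≤ α → α-cutoff, skip 2
G [α=-∞,β=37]: v=30
Root [α=-∞,β=+∞]: v=30
Leaves evaluated: 19 of 21.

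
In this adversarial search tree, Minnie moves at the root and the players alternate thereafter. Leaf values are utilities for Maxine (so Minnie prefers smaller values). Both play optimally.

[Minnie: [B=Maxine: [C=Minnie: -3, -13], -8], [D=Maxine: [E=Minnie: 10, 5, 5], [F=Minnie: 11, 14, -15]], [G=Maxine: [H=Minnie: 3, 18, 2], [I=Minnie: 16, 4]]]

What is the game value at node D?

E: min(10, 5, 5) = 5
F: min(11, 14, -15) = -15
D: max(5, -15) = 5

5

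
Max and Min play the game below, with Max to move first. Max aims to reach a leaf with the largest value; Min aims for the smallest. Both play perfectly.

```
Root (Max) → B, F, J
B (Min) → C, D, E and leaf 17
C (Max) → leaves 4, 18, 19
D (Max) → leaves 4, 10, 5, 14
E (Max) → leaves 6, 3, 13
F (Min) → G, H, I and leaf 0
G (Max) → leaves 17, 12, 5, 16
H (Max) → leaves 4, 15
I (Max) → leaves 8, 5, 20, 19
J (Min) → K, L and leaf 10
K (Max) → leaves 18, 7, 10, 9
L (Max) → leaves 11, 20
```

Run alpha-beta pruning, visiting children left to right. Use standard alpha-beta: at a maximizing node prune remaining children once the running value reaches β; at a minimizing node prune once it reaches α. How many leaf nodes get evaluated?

C [α=-∞,β=+∞]: v=19
D [α=-∞,β=19]: v=14
E [α=-∞,β=14]: v=13
B [α=-∞,β=+∞]: v=13
G [α=13,β=+∞]: v=17
H [α=13,β=17]: v=15
I [α=13,β=15]: v=20 after child 3 ≥ β → β-cutoff, skip 1
F [α=13,β=+∞]: v=0
K [α=13,β=+∞]: v=18
L [α=13,β=18]: v=20
J [α=13,β=+∞]: v=10
Root [α=-∞,β=+∞]: v=13
Leaves evaluated: 28 of 29.

28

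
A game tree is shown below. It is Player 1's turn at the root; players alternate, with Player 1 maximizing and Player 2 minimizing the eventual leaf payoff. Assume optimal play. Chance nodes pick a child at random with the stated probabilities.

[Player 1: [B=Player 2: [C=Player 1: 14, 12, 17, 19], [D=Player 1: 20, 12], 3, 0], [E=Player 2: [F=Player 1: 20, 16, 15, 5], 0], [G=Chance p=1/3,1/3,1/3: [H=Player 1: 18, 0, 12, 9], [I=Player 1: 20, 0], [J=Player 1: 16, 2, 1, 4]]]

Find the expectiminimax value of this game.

C (Player 1): max(14, 12, 17, 19) = 19
D (Player 1): max(20, 12) = 20
B (Player 2): min(19, 20, 3, 0) = 0
F (Player 1): max(20, 16, 15, 5) = 20
E (Player 2): min(20, 0) = 0
H (Player 1): max(18, 0, 12, 9) = 18
I (Player 1): max(20, 0) = 20
J (Player 1): max(16, 2, 1, 4) = 16
G (Chance): 1/3·18 + 1/3·20 + 1/3·16 = 18
Root (Player 1): max(0, 0, 18) = 18

18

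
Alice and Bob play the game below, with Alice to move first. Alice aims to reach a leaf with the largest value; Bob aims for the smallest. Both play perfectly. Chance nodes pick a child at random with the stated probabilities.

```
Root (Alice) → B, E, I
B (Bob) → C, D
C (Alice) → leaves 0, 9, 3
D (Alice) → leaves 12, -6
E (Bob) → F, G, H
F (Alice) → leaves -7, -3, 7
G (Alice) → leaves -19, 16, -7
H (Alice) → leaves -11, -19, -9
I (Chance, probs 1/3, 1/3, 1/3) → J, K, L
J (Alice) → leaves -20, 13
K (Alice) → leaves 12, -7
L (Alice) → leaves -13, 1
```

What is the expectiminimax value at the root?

9

C (Alice): max(0, 9, 3) = 9
D (Alice): max(12, -6) = 12
B (Bob): min(9, 12) = 9
F (Alice): max(-7, -3, 7) = 7
G (Alice): max(-19, 16, -7) = 16
H (Alice): max(-11, -19, -9) = -9
E (Bob): min(7, 16, -9) = -9
J (Alice): max(-20, 13) = 13
K (Alice): max(12, -7) = 12
L (Alice): max(-13, 1) = 1
I (Chance): 1/3·13 + 1/3·12 + 1/3·1 = 8.67
Root (Alice): max(9, -9, 8.67) = 9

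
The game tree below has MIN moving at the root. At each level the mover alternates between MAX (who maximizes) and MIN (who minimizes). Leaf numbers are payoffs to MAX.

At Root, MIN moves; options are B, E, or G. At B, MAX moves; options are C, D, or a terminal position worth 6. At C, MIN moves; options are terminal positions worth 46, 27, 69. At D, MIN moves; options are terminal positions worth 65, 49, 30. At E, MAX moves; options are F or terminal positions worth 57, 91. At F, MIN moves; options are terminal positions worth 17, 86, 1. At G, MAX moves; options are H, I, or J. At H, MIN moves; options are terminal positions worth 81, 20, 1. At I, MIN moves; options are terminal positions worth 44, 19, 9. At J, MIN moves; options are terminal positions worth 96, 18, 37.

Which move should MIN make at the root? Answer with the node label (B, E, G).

G

C (MIN): min(46, 27, 69) = 27
D (MIN): min(65, 49, 30) = 30
B (MAX): max(27, 30, 6) = 30
F (MIN): min(17, 86, 1) = 1
E (MAX): max(1, 57, 91) = 91
H (MIN): min(81, 20, 1) = 1
I (MIN): min(44, 19, 9) = 9
J (MIN): min(96, 18, 37) = 18
G (MAX): max(1, 9, 18) = 18
Root (MIN): min(30, 91, 18) = 18
MIN picks the child with the lowest value: G (value 18).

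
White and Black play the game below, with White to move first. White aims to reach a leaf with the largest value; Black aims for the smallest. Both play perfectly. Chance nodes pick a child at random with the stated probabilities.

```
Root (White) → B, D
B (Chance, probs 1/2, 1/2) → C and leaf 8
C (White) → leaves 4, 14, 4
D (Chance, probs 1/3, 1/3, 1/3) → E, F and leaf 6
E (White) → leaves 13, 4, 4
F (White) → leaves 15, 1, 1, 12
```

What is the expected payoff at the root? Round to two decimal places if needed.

C (White): max(4, 14, 4) = 14
B (Chance): 1/2·14 + 1/2·8 = 11
E (White): max(13, 4, 4) = 13
F (White): max(15, 1, 1, 12) = 15
D (Chance): 1/3·13 + 1/3·15 + 1/3·6 = 11.33
Root (White): max(11, 11.33) = 11.33

11.33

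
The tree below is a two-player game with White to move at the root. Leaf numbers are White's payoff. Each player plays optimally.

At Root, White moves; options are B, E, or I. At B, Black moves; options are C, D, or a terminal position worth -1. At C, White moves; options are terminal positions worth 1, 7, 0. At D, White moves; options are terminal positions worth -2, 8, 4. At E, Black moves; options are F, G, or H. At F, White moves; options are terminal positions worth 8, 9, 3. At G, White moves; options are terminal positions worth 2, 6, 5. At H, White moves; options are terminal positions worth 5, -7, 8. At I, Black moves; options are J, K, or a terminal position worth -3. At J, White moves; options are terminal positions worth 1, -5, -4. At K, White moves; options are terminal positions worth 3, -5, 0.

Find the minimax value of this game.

6

C (White): max(1, 7, 0) = 7
D (White): max(-2, 8, 4) = 8
B (Black): min(7, 8, -1) = -1
F (White): max(8, 9, 3) = 9
G (White): max(2, 6, 5) = 6
H (White): max(5, -7, 8) = 8
E (Black): min(9, 6, 8) = 6
J (White): max(1, -5, -4) = 1
K (White): max(3, -5, 0) = 3
I (Black): min(1, 3, -3) = -3
Root (White): max(-1, 6, -3) = 6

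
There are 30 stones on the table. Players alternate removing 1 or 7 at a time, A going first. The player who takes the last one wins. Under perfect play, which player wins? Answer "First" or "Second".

Compute winning (W) and losing (L) positions by backward induction:
i:   0  1  2  3  4  5  6  7  8  9 10 11 12 13 14 15 16 17 18 19 20 21 22 23 24 25 26 27 28 29 30
     L  W  L  W  L  W  L  W  L  W  L  W  L  W  L  W  L  W  L  W  L  W  L  W  L  W  L  W  L  W  L
Position 30 is L, so the second player wins.

Second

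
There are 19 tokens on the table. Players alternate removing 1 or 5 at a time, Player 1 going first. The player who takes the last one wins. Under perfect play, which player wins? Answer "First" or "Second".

Compute winning (W) and losing (L) positions by backward induction:
i:   0  1  2  3  4  5  6  7  8  9 10 11 12 13 14 15 16 17 18 19
     L  W  L  W  L  W  L  W  L  W  L  W  L  W  L  W  L  W  L  W
Position 19 is W, so the first player wins.

First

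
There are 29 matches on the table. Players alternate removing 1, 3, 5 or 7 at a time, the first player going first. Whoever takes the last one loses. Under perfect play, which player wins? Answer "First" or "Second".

W/L table (W = player to move can force a win):
i:   0  1  2  3  4  5  6  7  8  9 10 11 12 13 14 15 16 17 18 19 20 21 22 23 24 25 26 27 28 29
     W  L  W  L  W  L  W  L  W  L  W  L  W  L  W  L  W  L  W  L  W  L  W  L  W  L  W  L  W  L
Position 29 is L, so the second player wins.

Second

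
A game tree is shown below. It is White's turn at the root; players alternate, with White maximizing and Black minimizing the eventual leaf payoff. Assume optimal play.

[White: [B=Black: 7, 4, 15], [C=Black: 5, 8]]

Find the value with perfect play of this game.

5

B (Black): min(7, 4, 15) = 4
C (Black): min(5, 8) = 5
Root (White): max(4, 5) = 5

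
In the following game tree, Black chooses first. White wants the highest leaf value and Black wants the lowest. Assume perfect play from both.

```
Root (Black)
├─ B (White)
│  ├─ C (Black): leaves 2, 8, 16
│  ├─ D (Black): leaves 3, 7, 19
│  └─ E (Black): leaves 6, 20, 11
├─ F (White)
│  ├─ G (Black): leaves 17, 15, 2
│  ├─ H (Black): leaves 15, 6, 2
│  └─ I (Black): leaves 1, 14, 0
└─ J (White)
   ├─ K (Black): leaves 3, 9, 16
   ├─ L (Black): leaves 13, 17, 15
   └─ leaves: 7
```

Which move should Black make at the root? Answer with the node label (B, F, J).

C (Black): min(2, 8, 16) = 2
D (Black): min(3, 7, 19) = 3
E (Black): min(6, 20, 11) = 6
B (White): max(2, 3, 6) = 6
G (Black): min(17, 15, 2) = 2
H (Black): min(15, 6, 2) = 2
I (Black): min(1, 14, 0) = 0
F (White): max(2, 2, 0) = 2
K (Black): min(3, 9, 16) = 3
L (Black): min(13, 17, 15) = 13
J (White): max(3, 13, 7) = 13
Root (Black): min(6, 2, 13) = 2
Black picks the child with the lowest value: F (value 2).

F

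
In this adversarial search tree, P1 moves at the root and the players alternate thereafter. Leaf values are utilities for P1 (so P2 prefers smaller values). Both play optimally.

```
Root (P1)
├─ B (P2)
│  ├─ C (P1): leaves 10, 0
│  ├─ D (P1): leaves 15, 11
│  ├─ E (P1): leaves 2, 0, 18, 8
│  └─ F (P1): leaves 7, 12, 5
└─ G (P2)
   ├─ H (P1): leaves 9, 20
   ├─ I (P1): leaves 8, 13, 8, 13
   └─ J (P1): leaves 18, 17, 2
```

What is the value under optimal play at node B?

C: max(10, 0) = 10
D: max(15, 11) = 15
E: max(2, 0, 18, 8) = 18
F: max(7, 12, 5) = 12
B: min(10, 15, 18, 12) = 10

10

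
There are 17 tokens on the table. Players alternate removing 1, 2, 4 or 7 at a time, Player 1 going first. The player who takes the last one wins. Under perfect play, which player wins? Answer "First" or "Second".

Positions where the player to move wins (W) vs loses (L):
i:   0  1  2  3  4  5  6  7  8  9 10 11 12 13 14 15 16 17
     L  W  W  L  W  W  L  W  W  L  W  W  L  W  W  L  W  W
Position 17 is W, so the first player wins.

First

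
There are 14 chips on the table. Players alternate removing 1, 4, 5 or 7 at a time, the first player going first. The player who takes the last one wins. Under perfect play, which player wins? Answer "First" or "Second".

Compute winning (W) and losing (L) positions by backward induction:
i:   0  1  2  3  4  5  6  7  8  9 10 11 12 13 14
     L  W  L  W  W  W  W  W  L  W  L  W  W  W  W
Position 14 is W, so the first player wins.

First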